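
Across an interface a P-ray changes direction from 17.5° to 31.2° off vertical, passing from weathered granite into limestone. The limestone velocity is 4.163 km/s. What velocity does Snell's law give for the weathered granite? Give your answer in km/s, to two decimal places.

2.42 km/s

sin 17.5° = 0.3007; sin 31.2° = 0.5180.
V₁ = V₂·(sin θ₁/sin θ₂) = 4.163·(0.3007/0.5180) = 2.42 km/s.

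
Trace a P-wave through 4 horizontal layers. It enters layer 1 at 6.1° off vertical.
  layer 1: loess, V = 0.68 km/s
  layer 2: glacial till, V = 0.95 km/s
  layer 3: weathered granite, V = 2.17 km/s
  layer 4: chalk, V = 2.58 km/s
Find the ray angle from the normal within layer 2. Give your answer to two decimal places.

Ray parameter p = sin 6.1° / 0.68 = 1.5627e-01 s/km.
sin θ_2 = p·V_2 = 1.5627e-01 × 0.95 = 0.1485.
θ_2 = 8.54° from the vertical.

8.54°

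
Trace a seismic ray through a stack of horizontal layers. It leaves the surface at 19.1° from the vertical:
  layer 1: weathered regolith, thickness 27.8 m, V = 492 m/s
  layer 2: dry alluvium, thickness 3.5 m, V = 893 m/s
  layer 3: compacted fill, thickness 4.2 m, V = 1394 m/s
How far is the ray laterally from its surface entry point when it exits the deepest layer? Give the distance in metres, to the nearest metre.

23 m

p = sin θ₁/V₁ = sin 19.1°/492 = 6.6508e-04 s/m is conserved through the stack.
Layer 1: θ = 19.10°; offset = 27.8·tan 19.10° = 9.627 m.
Layer 2: sin θ = p·893 = 0.5939 → θ = 36.44°; offset = 3.5·tan 36.44° = 2.584 m.
Layer 3: sin θ = p·1394 = 0.9271 → θ = 67.99°; offset = 4.2·tan 67.99° = 10.390 m.
Total horizontal offset = 22.600 m.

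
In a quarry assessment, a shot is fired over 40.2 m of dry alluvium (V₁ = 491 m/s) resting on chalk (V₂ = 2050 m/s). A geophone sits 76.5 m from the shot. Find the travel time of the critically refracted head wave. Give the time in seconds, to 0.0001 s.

0.1963 s

t = x/V₂ + 2h·√(V₂²−V₁²)/(V₁V₂).
√(V₂²−V₁²) = √(2050²−491²) = 1990.3 m/s; delay term = 2·40.2·1990.3/(491·2050) = 0.15898 s.
t = 76.5/2050 + 0.15898 = 0.19630 s.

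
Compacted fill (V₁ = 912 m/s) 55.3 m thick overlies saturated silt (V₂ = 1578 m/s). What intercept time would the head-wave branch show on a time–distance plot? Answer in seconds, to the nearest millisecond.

0.099 s

tᵢ = 2h·√(V₂²−V₁²)/(V₁V₂).
√(V₂²−V₁²) = √(1578²−912²) = 1287.8 m/s.
tᵢ = 2·55.3·1287.8/(912·1578) = 0.09897 s.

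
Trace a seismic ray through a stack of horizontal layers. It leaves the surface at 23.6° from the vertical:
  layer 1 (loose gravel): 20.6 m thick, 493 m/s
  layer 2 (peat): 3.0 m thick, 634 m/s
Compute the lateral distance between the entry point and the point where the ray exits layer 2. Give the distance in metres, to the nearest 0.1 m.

p = sin θ₁/V₁ = sin 23.6°/493 = 8.1207e-04 s/m is conserved through the stack.
Layer 1: θ = 23.60°; offset = 20.6·tan 23.60° = 9.000 m.
Layer 2: sin θ = p·634 = 0.5149 → θ = 30.99°; offset = 3.0·tan 30.99° = 1.802 m.
Total horizontal offset = 10.802 m.

10.8 m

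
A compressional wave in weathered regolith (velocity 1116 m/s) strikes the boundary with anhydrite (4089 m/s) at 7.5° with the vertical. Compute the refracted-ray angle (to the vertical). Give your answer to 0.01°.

28.57°

Snell's law: sin θ₂ = (V₂/V₁)·sin θ₁ = (4089/1116)·sin 7.5° = 0.4782.
θ₂ = arcsin 0.4782 = 28.57° from the normal.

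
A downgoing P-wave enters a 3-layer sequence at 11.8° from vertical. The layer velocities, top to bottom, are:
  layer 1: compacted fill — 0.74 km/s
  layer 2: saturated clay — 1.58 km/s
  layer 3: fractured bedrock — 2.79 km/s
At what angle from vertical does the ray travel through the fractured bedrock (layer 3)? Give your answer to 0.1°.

50.4°

Ray parameter p = sin 11.8° / 0.74 = 2.7635e-01 s/km.
sin θ_3 = p·V_3 = 2.7635e-01 × 2.79 = 0.7710.
θ_3 = arcsin 0.7710 = 50.44°.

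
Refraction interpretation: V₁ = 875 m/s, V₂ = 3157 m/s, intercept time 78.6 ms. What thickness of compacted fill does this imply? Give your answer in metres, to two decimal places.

35.79 m

h = tᵢ·V₁·V₂ / (2·√(V₂²−V₁²)).
√(V₂²−V₁²) = √(3157² − 875²) = 3033.3 m/s.
h = 0.0786 s × 875 × 3157 / (2 × 3033.3) = 35.79 m.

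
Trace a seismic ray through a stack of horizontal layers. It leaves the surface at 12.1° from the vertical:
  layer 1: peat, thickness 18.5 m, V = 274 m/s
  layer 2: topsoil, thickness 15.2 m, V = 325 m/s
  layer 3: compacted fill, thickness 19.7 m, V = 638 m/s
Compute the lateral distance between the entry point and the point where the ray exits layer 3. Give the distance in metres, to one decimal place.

18.9 m

Ray parameter p = sin 12.1° / 274 m/s = 7.6503e-04 s/m.
Layer 1: θ = 12.10°; offset = 18.5·tan 12.10° = 3.966 m.
Layer 2: sin θ = p·325 = 0.2486 → θ = 14.40°; offset = 15.2·tan 14.40° = 3.902 m.
Layer 3: sin θ = p·638 = 0.4881 → θ = 29.22°; offset = 19.7·tan 29.22° = 11.017 m.
Σ offsets = 18.885 m.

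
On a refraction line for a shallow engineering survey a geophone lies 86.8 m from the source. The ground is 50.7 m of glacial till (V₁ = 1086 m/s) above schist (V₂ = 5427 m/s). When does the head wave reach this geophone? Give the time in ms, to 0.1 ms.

t = x/V₂ + 2h·√(V₂²−V₁²)/(V₁V₂).
√(V₂²−V₁²) = √(5427²−1086²) = 5317.2 m/s; delay term = 2·50.7·5317.2/(1086·5427) = 0.09148 s.
t = 86.8/5427 + 0.09148 = 0.10748 s.

107.5 ms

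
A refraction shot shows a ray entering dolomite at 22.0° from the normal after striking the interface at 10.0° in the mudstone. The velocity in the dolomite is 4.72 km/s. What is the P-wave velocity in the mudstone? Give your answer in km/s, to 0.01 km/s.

sin 10.0° = 0.1736; sin 22.0° = 0.3746.
V₁ = V₂·(sin θ₁/sin θ₂) = 4.72·(0.1736/0.3746) = 2.19 km/s.

2.19 km/s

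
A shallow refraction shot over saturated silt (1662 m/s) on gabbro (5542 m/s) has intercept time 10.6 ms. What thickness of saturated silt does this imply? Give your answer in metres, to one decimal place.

h = tᵢ·V₁·V₂ / (2·√(V₂²−V₁²)).
√(V₂²−V₁²) = √(5542² − 1662²) = 5286.9 m/s.
h = 0.0106 s × 1662 × 5542 / (2 × 5286.9) = 9.23 m.

9.2 m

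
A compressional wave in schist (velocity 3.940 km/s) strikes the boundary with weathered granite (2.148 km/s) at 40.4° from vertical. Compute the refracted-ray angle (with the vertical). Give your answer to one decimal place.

sin θ₁/V₁ = sin θ₂/V₂ ⇒ sin θ₂ = 2.148·sin 40.4°/3.940 = 2.148·0.6481/3.940 = 0.3533.
θ₂ = sin⁻¹(0.3533) = 20.69° (from vertical).

20.7°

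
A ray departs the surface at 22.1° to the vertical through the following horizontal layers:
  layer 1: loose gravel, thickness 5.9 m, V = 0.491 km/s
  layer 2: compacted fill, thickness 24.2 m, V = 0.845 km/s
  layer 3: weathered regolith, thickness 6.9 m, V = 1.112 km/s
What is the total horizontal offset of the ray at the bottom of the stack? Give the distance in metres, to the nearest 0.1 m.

Ray parameter p = sin 22.1° / 0.491 km/s = 7.6624e-01 s/km.
Layer 1: θ = 22.10°; offset = 5.9·tan 22.10° = 2.396 m.
Layer 2: sin θ = p·0.845 = 0.6475 → θ = 40.35°; offset = 24.2·tan 40.35° = 20.560 m.
Layer 3: sin θ = p·1.112 = 0.8521 → θ = 58.44°; offset = 6.9·tan 58.44° = 11.232 m.
Total horizontal offset = 34.188 m.

34.2 m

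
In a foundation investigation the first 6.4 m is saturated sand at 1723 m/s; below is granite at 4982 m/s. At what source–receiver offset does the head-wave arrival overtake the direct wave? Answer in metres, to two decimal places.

18.36 m

θ_c = arcsin(1723/4982) = 20.23°, so cos θ_c = 0.9383 and tᵢ = 2h cos θ_c/V₁ = 0.0070 s.
At crossover x/V₁ = x/V₂ + tᵢ ⇒ x = tᵢ/(1/V₁ − 1/V₂) = 0.00697/(5.8038e-04 − 2.0072e-04) = 18.36 m.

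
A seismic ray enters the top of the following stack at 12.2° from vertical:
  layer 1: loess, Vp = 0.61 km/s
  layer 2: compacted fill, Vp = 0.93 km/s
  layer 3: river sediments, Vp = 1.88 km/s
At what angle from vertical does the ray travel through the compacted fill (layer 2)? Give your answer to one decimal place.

Ray parameter p = sin 12.2° / 0.61 = 3.4643e-01 s/km.
sin θ_2 = p·V_2 = 3.4643e-01 × 0.93 = 0.3222.
θ_2 = 18.80° from the vertical.

18.8°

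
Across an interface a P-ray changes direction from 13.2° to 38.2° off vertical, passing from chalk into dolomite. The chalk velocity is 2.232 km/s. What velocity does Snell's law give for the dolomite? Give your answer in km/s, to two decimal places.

Snell's law: sin 13.2°/V₁ = sin 38.2°/V₂.
V₂ = V₁·sin 38.2°/sin 13.2° = 2.232 × 2.7081 = 6.04 km/s.

6.04 km/s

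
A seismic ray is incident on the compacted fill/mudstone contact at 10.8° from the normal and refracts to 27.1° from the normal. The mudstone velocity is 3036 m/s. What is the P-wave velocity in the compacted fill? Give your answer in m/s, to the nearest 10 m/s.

1250 m/s

sin 10.8° = 0.1874; sin 27.1° = 0.4555.
V₁ = V₂·(sin θ₁/sin θ₂) = 3036·(0.1874/0.4555) = 1248.81 m/s.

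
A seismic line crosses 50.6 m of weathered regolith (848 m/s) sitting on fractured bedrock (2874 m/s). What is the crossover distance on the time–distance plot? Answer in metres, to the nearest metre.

137 m

θ_c = arcsin(848/2874) = 17.16°, so cos θ_c = 0.9555 and tᵢ = 2h cos θ_c/V₁ = 0.1140 s.
At crossover x/V₁ = x/V₂ + tᵢ ⇒ x = tᵢ/(1/V₁ − 1/V₂) = 0.11403/(1.1792e-03 − 3.4795e-04) = 137.17 m.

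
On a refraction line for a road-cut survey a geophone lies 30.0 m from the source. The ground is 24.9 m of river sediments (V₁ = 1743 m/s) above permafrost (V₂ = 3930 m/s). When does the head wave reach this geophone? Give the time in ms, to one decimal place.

33.2 ms

θ_c = arcsin(V₁/V₂) = arcsin(1743/3930) = 26.33°, cos θ_c = 0.8963.
Intercept time tᵢ = 2h cos θ_c / V₁ = 2·24.9·0.8963/1743 = 0.02561 s.
t = x/V₂ + tᵢ = 30.0/3930 + 0.02561 = 0.03324 s.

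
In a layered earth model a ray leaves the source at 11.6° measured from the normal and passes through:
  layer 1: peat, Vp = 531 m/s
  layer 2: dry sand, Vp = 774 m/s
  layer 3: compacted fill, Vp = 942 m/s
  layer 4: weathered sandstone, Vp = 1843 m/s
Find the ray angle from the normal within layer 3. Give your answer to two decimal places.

Ray parameter p = sin 11.6° / 531 = 3.7868e-04 s/m.
sin θ_3 = p·V_3 = 3.7868e-04 × 942 = 0.3567.
θ_3 = arcsin 0.3567 = 20.90°.

20.90°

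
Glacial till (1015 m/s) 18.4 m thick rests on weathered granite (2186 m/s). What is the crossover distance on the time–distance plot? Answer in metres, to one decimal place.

60.8 m

x_cross = 2h·√((V₂+V₁)/(V₂−V₁)).
(V₂+V₁)/(V₂−V₁) = (2186+1015)/(2186−1015) = 2.7336; √ = 1.6533.
x_cross = 2·18.4·1.6533 = 60.84 m.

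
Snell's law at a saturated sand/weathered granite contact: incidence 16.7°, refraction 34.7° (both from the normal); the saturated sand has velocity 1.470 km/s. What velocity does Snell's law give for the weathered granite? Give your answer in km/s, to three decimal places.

Snell's law: sin 16.7°/V₁ = sin 34.7°/V₂.
V₂ = V₁·sin 34.7°/sin 16.7° = 1.470 × 1.9811 = 2.912 km/s.

2.912 km/s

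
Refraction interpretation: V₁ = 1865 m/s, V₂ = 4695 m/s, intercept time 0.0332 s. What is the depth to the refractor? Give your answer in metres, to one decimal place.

33.7 m

h = tᵢ·V₁·V₂ / (2·√(V₂²−V₁²)).
√(V₂²−V₁²) = √(4695² − 1865²) = 4308.7 m/s.
h = 0.0332 s × 1865 × 4695 / (2 × 4308.7) = 33.73 m.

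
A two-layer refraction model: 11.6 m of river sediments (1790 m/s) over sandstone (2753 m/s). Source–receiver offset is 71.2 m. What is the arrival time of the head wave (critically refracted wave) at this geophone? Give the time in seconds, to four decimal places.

θ_c = arcsin(V₁/V₂) = arcsin(1790/2753) = 40.56°, cos θ_c = 0.7598.
Intercept time tᵢ = 2h cos θ_c / V₁ = 2·11.6·0.7598/1790 = 0.00985 s.
t = x/V₂ + tᵢ = 71.2/2753 + 0.00985 = 0.03571 s.

0.0357 s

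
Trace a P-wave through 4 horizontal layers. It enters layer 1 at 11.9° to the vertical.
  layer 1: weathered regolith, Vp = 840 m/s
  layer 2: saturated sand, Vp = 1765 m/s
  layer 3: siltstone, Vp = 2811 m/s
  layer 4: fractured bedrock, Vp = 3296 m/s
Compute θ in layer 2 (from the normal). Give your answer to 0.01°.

Snell's law across each interface conserves sin θ / V, so sin θ_2 = V_2·sin θ₁/V₁.
sin θ_2 = 1765 × sin 11.9° / 840 = 0.4333.
θ_2 = arcsin 0.4333 = 25.68°.

25.68°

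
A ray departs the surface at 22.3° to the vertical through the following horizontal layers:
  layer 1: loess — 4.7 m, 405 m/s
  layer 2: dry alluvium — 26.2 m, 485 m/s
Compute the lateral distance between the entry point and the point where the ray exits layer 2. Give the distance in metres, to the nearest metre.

15 m

Ray parameter p = sin 22.3° / 405 m/s = 9.3693e-04 s/m.
Layer 1: θ = 22.30°; offset = 4.7·tan 22.30° = 1.928 m.
Layer 2: sin θ = p·485 = 0.4544 → θ = 27.03°; offset = 26.2·tan 27.03° = 13.365 m.
Σ offsets = 15.293 m.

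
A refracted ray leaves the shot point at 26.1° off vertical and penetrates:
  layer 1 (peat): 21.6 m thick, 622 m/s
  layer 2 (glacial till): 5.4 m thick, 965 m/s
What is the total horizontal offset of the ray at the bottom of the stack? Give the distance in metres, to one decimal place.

Apply Snell's law at each interface; in layer i the horizontal offset is hᵢ·tan θᵢ.
Layer 1: θ = 26.10°; offset = 21.6·tan 26.10° = 10.582 m.
Layer 2: sin θ = 965·sin 26.1°/622 = 0.6825, θ = 43.04°; offset = 5.4·tan 43.04° = 5.043 m.
Summing the layer offsets gives 15.625 m.

15.6 m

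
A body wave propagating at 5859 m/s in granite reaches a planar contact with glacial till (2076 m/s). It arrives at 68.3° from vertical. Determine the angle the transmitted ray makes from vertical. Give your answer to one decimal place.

19.2°

sin θ₁/V₁ = sin θ₂/V₂ ⇒ sin θ₂ = 2076·sin 68.3°/5859 = 2076·0.9291/5859 = 0.3292.
θ₂ = sin⁻¹(0.3292) = 19.22° (from vertical).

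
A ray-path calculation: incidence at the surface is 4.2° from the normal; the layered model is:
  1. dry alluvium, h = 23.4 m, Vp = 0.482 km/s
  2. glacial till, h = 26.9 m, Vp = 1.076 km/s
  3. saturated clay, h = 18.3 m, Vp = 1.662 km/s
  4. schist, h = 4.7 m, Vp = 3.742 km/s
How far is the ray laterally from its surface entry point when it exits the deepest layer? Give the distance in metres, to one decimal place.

14.2 m

p = sin θ₁/V₁ = sin 4.2°/0.482 = 1.5195e-01 s/km is conserved through the stack.
Layer 1: θ = 4.20°; offset = 23.4·tan 4.20° = 1.718 m.
Layer 2: sin θ = p·1.076 = 0.1635 → θ = 9.41°; offset = 26.9·tan 9.41° = 4.458 m.
Layer 3: sin θ = p·1.662 = 0.2525 → θ = 14.63°; offset = 18.3·tan 14.63° = 4.776 m.
Layer 4: sin θ = p·3.742 = 0.5686 → θ = 34.65°; offset = 4.7·tan 34.65° = 3.249 m.
Summing the layer offsets gives 14.201 m.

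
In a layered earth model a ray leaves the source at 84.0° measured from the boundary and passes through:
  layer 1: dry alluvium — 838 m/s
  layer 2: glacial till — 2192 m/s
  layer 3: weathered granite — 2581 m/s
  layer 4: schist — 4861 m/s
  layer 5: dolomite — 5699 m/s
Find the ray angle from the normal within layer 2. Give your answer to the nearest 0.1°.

15.9°

From the normal: θ₁ = 90° − 84.0° = 6.0°.
Ray parameter p = sin 6.0° / 838 = 1.2474e-04 s/m.
sin θ_2 = p·V_2 = 1.2474e-04 × 2192 = 0.2734.
θ_2 = arcsin 0.2734 = 15.87°.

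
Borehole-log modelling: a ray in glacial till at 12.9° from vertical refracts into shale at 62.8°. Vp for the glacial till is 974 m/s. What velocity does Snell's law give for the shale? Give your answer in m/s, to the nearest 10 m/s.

sin 12.9° = 0.2233; sin 62.8° = 0.8894.
V₂ = V₁·(sin θ₂/sin θ₁) = 974·(0.8894/0.2233) = 3880.36 m/s.

3880 m/s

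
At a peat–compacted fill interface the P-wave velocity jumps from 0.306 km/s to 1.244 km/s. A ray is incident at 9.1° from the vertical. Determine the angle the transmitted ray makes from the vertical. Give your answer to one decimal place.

Snell's law: sin θ₂ = (V₂/V₁)·sin θ₁ = (1.244/0.306)·sin 9.1° = 0.6430.
θ₂ = arcsin 0.6430 = 40.01° from the normal.

40.0°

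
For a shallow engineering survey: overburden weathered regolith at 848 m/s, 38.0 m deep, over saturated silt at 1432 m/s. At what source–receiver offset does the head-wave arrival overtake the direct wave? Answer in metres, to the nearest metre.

150 m

x_cross = 2h·√((V₂+V₁)/(V₂−V₁)).
(V₂+V₁)/(V₂−V₁) = (1432+848)/(1432−848) = 3.9041; √ = 1.9759.
x_cross = 2·38.0·1.9759 = 150.17 m.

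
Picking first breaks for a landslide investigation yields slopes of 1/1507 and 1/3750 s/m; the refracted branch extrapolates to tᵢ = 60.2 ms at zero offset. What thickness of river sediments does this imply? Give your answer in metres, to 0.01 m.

49.54 m

h = tᵢ·V₁·V₂ / (2·√(V₂²−V₁²)).
√(V₂²−V₁²) = √(3750² − 1507²) = 3433.9 m/s.
h = 0.0602 s × 1507 × 3750 / (2 × 3433.9) = 49.54 m.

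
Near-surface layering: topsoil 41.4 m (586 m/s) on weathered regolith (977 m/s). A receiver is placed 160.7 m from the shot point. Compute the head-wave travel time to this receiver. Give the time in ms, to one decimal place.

277.5 ms

θ_c = arcsin(V₁/V₂) = arcsin(586/977) = 36.86°, cos θ_c = 0.8002.
Intercept time tᵢ = 2h cos θ_c / V₁ = 2·41.4·0.8002/586 = 0.11306 s.
t = x/V₂ + tᵢ = 160.7/977 + 0.11306 = 0.27754 s.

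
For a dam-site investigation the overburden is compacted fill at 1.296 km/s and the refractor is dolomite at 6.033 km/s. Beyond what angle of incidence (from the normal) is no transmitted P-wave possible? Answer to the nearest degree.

12°

At critical incidence the refracted ray runs along the interface (θ₂ = 90°), so sin θ_c = V₁/V₂.
θ_c = arcsin(1.296/6.033) = arcsin 0.2148 = 12.40°.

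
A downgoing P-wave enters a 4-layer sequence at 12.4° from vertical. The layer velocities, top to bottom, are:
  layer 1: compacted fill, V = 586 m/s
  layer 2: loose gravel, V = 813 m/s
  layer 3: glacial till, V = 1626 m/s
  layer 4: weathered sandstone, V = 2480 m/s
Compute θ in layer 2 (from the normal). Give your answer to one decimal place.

Snell's law across each interface conserves sin θ / V, so sin θ_2 = V_2·sin θ₁/V₁.
sin θ_2 = 813 × sin 12.4° / 586 = 0.2979.
θ_2 = 17.33° from the vertical.

17.3°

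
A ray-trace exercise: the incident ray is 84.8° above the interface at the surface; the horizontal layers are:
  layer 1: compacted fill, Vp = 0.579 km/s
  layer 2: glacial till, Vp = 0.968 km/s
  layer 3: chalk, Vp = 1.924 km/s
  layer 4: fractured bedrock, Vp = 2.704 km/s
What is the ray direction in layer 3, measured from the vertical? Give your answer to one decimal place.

From the normal: θ₁ = 90° − 84.8° = 5.2°.
Ray parameter p = sin 5.2° / 0.579 = 1.5653e-01 s/km.
sin θ_3 = p·V_3 = 1.5653e-01 × 1.924 = 0.3012.
θ_3 = 17.53° from the vertical.

17.5°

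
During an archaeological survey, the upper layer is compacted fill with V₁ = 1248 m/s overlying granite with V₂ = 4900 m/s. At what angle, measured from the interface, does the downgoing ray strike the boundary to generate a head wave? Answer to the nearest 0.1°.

Critical incidence: sin θ_c = V₁/V₂ = 1248/4900 = 0.2547.
θ_c = arcsin 0.2547 = 14.76°.
Measured from the interface: 90° − 14.76° = 75.24°.

75.2°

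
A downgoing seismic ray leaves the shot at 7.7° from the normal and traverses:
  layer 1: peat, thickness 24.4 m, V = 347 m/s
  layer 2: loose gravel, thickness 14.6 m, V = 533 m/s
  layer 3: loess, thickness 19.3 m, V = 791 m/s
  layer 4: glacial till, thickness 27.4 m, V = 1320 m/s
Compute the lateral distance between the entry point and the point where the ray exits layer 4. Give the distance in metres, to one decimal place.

28.8 m

p = sin θ₁/V₁ = sin 7.7°/347 = 3.8613e-04 s/m is conserved through the stack.
Layer 1: θ = 7.70°; offset = 24.4·tan 7.70° = 3.299 m.
Layer 2: sin θ = p·533 = 0.2058 → θ = 11.88°; offset = 14.6·tan 11.88° = 3.070 m.
Layer 3: sin θ = p·791 = 0.3054 → θ = 17.78°; offset = 19.3·tan 17.78° = 6.191 m.
Layer 4: sin θ = p·1320 = 0.5097 → θ = 30.64°; offset = 27.4·tan 30.64° = 16.232 m.
Total horizontal offset = 28.792 m.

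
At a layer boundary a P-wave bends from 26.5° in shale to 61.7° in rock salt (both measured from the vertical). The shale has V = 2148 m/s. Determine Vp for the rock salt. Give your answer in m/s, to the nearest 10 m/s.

sin 26.5° = 0.4462; sin 61.7° = 0.8805.
V₂ = V₁·(sin θ₂/sin θ₁) = 2148·(0.8805/0.4462) = 4238.63 m/s.

4240 m/s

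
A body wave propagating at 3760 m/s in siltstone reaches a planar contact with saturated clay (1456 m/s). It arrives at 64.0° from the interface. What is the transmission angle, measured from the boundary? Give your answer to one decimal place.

80.2°

Angle from the normal: 90° − 64.0° = 26.0°.
sin θ₁/V₁ = sin θ₂/V₂ ⇒ sin θ₂ = 1456·sin 26.0°/3760 = 1456·0.4384/3760 = 0.1698.
θ₂ = arcsin 0.1698 = 9.77° from the normal.
From the interface: 90° − 9.77° = 80.23°.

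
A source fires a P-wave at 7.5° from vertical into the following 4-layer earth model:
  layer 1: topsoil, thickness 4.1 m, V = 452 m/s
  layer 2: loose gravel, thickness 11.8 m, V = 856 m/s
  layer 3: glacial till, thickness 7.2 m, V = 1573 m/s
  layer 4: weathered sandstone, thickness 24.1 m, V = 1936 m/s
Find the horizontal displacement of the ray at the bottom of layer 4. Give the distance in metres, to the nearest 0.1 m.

Ray parameter p = sin 7.5° / 452 m/s = 2.8877e-04 s/m.
Layer 1: θ = 7.50°; offset = 4.1·tan 7.50° = 0.540 m.
Layer 2: sin θ = p·856 = 0.2472 → θ = 14.31°; offset = 11.8·tan 14.31° = 3.010 m.
Layer 3: sin θ = p·1573 = 0.4542 → θ = 27.02°; offset = 7.2·tan 27.02° = 3.671 m.
Layer 4: sin θ = p·1936 = 0.5591 → θ = 33.99°; offset = 24.1·tan 33.99° = 16.250 m.
Summing the layer offsets gives 23.472 m.

23.5 m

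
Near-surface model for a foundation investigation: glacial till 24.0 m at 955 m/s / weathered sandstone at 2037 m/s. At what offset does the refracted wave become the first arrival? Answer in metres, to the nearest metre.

80 m

θ_c = arcsin(955/2037) = 27.96°, so cos θ_c = 0.8833 and tᵢ = 2h cos θ_c/V₁ = 0.0444 s.
At crossover x/V₁ = x/V₂ + tᵢ ⇒ x = tᵢ/(1/V₁ − 1/V₂) = 0.04440/(1.0471e-03 − 4.9092e-04) = 79.82 m.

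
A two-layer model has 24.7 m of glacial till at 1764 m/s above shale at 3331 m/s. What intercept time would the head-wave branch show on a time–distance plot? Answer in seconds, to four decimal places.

0.0238 s

θ_c = arcsin(V₁/V₂) = arcsin(1764/3331) = 31.98°; cos θ_c = 0.8483.
tᵢ = 2h·cos θ_c / V₁ = 2·24.7·0.8483 / 1764 = 0.02376 s.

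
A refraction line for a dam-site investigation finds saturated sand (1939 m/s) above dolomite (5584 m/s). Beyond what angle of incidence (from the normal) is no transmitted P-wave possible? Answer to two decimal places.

20.32°

Critical incidence: sin θ_c = V₁/V₂ = 1939/5584 = 0.3472.
θ_c = arcsin 0.3472 = 20.32°.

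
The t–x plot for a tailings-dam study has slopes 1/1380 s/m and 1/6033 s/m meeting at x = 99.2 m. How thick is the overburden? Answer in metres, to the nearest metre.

39 m

x_cross = 2h·√((V₂+V₁)/(V₂−V₁)) → h = x_cross / (2·√((V₂+V₁)/(V₂−V₁))).
√((V₂+V₁)/(V₂−V₁)) = √((6033+1380)/(6033−1380)) = 1.2622.
h = 99.2 / (2·1.2622) = 39.30 m.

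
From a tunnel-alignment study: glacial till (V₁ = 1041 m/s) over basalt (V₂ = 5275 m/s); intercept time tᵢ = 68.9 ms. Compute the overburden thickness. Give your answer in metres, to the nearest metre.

37 m

θ_c = arcsin(1041/5275) = 11.38°; cos θ_c = 0.9803.
tᵢ = 2h cos θ_c/V₁ ⇒ h = tᵢ·V₁/(2 cos θ_c) = 0.0689·1041/(2·0.9803) = 36.58 m.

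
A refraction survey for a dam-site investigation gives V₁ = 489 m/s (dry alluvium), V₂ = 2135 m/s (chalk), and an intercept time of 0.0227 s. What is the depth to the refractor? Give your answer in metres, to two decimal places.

h = tᵢ·V₁·V₂ / (2·√(V₂²−V₁²)).
√(V₂²−V₁²) = √(2135² − 489²) = 2078.2 m/s.
h = 0.0227 s × 489 × 2135 / (2 × 2078.2) = 5.70 m.

5.70 m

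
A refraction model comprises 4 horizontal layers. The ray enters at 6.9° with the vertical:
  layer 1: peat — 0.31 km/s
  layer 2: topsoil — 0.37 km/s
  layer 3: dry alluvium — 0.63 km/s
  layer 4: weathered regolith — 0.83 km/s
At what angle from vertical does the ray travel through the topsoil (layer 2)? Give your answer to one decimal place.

Snell's law across each interface conserves sin θ / V, so sin θ_2 = V_2·sin θ₁/V₁.
sin θ_2 = 0.37 × sin 6.9° / 0.31 = 0.1434.
θ_2 = 8.24° from the vertical.

8.2°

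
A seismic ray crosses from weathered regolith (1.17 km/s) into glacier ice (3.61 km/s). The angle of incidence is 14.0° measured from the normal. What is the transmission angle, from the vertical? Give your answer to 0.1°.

sin θ₁/V₁ = sin θ₂/V₂ ⇒ sin θ₂ = 3.61·sin 14.0°/1.17 = 3.61·0.2419/1.17 = 0.7464.
θ₂ = arcsin 0.7464 = 48.28° from the normal.

48.3°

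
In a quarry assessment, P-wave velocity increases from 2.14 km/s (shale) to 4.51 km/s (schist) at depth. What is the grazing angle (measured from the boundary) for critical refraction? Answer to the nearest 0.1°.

61.7°

At critical incidence the refracted ray runs along the interface (θ₂ = 90°), so sin θ_c = V₁/V₂.
θ_c = arcsin(2.14/4.51) = arcsin 0.4745 = 28.33°.
Measured from the interface: 90° − 28.33° = 61.67°.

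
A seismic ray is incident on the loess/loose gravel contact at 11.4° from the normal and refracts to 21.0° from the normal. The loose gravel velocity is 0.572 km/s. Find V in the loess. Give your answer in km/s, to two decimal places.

0.32 km/s

Snell's law: sin 11.4°/V₁ = sin 21.0°/V₂.
V₁ = V₂·sin 11.4°/sin 21.0° = 0.572 × 0.5515 = 0.32 km/s.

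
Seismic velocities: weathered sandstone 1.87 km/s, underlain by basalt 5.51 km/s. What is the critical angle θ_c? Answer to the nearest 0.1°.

19.8°

Critical incidence: sin θ_c = V₁/V₂ = 1.87/5.51 = 0.3394.
θ_c = arcsin 0.3394 = 19.84°.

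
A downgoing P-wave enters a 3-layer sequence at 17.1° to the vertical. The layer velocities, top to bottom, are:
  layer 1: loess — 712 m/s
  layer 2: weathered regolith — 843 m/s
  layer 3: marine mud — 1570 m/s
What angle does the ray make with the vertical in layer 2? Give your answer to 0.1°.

Ray parameter p = sin 17.1° / 712 = 4.1298e-04 s/m.
sin θ_2 = p·V_2 = 4.1298e-04 × 843 = 0.3481.
θ_2 = arcsin 0.3481 = 20.37°.

20.4°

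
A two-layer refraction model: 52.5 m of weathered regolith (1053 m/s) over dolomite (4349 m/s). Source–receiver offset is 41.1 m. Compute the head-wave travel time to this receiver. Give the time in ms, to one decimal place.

θ_c = arcsin(V₁/V₂) = arcsin(1053/4349) = 14.01°, cos θ_c = 0.9702.
Intercept time tᵢ = 2h cos θ_c / V₁ = 2·52.5·0.9702/1053 = 0.09675 s.
t = x/V₂ + tᵢ = 41.1/4349 + 0.09675 = 0.10620 s.

106.2 ms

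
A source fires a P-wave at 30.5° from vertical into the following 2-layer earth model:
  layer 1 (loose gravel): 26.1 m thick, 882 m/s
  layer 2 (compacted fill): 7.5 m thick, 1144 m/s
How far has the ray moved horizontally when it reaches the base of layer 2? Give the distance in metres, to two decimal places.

Ray parameter p = sin 30.5° / 882 m/s = 5.7544e-04 s/m.
Layer 1: θ = 30.50°; offset = 26.1·tan 30.50° = 15.3741 m.
Layer 2: sin θ = p·1144 = 0.6583 → θ = 41.17°; offset = 7.5·tan 41.17° = 6.5590 m.
Summing the layer offsets gives 21.9330 m.

21.93 m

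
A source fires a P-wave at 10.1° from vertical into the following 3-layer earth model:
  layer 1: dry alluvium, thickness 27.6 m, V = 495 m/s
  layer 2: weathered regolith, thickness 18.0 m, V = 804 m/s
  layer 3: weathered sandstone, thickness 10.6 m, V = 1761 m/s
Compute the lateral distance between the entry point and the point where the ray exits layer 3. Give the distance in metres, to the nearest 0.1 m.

Apply Snell's law at each interface; in layer i the horizontal offset is hᵢ·tan θᵢ.
Layer 1: θ = 10.10°; offset = 27.6·tan 10.10° = 4.916 m.
Layer 2: sin θ = 804·sin 10.1°/495 = 0.2848, θ = 16.55°; offset = 18.0·tan 16.55° = 5.349 m.
Layer 3: sin θ = 1761·sin 10.1°/495 = 0.6239, θ = 38.60°; offset = 10.6·tan 38.60° = 8.462 m.
Σ offsets = 18.727 m.

18.7 m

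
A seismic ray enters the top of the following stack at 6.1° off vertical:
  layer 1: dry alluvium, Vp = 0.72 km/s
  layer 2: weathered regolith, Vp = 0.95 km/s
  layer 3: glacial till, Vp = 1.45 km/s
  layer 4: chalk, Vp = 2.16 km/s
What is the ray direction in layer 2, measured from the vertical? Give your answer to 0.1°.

Snell's law across each interface conserves sin θ / V, so sin θ_2 = V_2·sin θ₁/V₁.
sin θ_2 = 0.95 × sin 6.1° / 0.72 = 0.1402.
θ_2 = 8.06° from the vertical.

8.1°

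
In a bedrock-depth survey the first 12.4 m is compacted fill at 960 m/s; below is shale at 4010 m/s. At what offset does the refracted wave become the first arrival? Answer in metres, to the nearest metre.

32 m

x_cross = 2h·√((V₂+V₁)/(V₂−V₁)).
(V₂+V₁)/(V₂−V₁) = (4010+960)/(4010−960) = 1.6295; √ = 1.2765.
x_cross = 2·12.4·1.2765 = 31.66 m.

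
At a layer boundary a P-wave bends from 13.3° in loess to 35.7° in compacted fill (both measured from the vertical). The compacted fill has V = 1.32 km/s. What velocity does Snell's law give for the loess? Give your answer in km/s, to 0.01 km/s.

0.52 km/s

sin 13.3° = 0.2300; sin 35.7° = 0.5835.
V₁ = V₂·(sin θ₁/sin θ₂) = 1.32·(0.2300/0.5835) = 0.52 km/s.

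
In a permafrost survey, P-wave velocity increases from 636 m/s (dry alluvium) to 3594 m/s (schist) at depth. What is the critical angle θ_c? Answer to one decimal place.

10.2°

At critical incidence the refracted ray runs along the interface (θ₂ = 90°), so sin θ_c = V₁/V₂.
θ_c = arcsin(636/3594) = arcsin 0.1770 = 10.19°.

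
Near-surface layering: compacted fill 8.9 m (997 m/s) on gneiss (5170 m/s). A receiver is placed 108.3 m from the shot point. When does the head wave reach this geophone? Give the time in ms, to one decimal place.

t = x/V₂ + 2h·√(V₂²−V₁²)/(V₁V₂).
√(V₂²−V₁²) = √(5170²−997²) = 5073.0 m/s; delay term = 2·8.9·5073.0/(997·5170) = 0.01752 s.
t = 108.3/5170 + 0.01752 = 0.03847 s.

38.5 ms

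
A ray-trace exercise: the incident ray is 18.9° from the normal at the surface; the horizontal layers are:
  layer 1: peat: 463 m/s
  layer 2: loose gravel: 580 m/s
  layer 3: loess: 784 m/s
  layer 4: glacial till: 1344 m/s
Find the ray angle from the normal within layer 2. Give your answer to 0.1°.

23.9°

Ray parameter p = sin 18.9° / 463 = 6.9961e-04 s/m.
sin θ_2 = p·V_2 = 6.9961e-04 × 580 = 0.4058.
θ_2 = 23.94° from the vertical.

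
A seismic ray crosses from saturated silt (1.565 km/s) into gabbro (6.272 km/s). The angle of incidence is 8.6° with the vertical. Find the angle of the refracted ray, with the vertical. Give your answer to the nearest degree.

37°

Snell's law: sin θ₂ = (V₂/V₁)·sin θ₁ = (6.272/1.565)·sin 8.6° = 0.5993.
θ₂ = sin⁻¹(0.5993) = 36.82° (from vertical).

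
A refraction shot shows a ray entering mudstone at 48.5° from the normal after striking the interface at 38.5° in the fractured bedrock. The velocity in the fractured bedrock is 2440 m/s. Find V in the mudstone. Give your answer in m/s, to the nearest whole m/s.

sin 38.5° = 0.6225; sin 48.5° = 0.7490.
V₂ = V₁·(sin θ₂/sin θ₁) = 2440·(0.7490/0.6225) = 2935.60 m/s.

2936 m/s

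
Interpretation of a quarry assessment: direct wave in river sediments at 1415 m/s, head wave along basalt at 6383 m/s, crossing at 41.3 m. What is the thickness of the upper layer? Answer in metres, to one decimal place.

16.5 m

x_cross = 2h·√((V₂+V₁)/(V₂−V₁)) → h = x_cross / (2·√((V₂+V₁)/(V₂−V₁))).
√((V₂+V₁)/(V₂−V₁)) = √((6383+1415)/(6383−1415)) = 1.2529.
h = 41.3 / (2·1.2529) = 16.48 m.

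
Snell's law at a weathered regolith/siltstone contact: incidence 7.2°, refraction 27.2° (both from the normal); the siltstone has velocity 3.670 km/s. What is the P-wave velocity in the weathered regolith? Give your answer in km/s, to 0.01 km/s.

1.01 km/s

Snell's law: sin 7.2°/V₁ = sin 27.2°/V₂.
V₁ = V₂·sin 7.2°/sin 27.2° = 3.670 × 0.2742 = 1.01 km/s.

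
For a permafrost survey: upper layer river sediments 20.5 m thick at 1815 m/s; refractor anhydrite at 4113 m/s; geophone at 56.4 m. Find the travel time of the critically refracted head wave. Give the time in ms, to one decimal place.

34.0 ms

θ_c = arcsin(V₁/V₂) = arcsin(1815/4113) = 26.19°, cos θ_c = 0.8974.
Intercept time tᵢ = 2h cos θ_c / V₁ = 2·20.5·0.8974/1815 = 0.02027 s.
t = x/V₂ + tᵢ = 56.4/4113 + 0.02027 = 0.03398 s.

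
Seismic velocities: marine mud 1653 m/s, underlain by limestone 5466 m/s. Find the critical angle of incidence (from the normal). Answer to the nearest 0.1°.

At critical incidence the refracted ray runs along the interface (θ₂ = 90°), so sin θ_c = V₁/V₂.
θ_c = arcsin(1653/5466) = arcsin 0.3024 = 17.60°.

17.6°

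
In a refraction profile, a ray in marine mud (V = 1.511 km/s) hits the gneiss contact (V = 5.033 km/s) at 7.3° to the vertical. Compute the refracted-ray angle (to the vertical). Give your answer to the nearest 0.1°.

25.0°

Snell's law: sin θ₂ = (V₂/V₁)·sin θ₁ = (5.033/1.511)·sin 7.3° = 0.4232.
θ₂ = sin⁻¹(0.4232) = 25.04° (from vertical).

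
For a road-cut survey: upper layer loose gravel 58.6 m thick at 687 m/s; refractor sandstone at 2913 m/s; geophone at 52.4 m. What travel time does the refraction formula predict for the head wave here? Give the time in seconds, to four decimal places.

θ_c = arcsin(V₁/V₂) = arcsin(687/2913) = 13.64°, cos θ_c = 0.9718.
Intercept time tᵢ = 2h cos θ_c / V₁ = 2·58.6·0.9718/687 = 0.16578 s.
t = x/V₂ + tᵢ = 52.4/2913 + 0.16578 = 0.18377 s.

0.1838 s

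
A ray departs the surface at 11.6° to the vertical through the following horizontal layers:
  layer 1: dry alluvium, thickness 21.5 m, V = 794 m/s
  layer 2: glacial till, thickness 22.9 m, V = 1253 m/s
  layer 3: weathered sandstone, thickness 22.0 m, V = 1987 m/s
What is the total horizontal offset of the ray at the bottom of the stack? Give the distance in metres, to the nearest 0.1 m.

Ray parameter p = sin 11.6° / 794 m/s = 2.5325e-04 s/m.
Layer 1: θ = 11.60°; offset = 21.5·tan 11.60° = 4.413 m.
Layer 2: sin θ = p·1253 = 0.3173 → θ = 18.50°; offset = 22.9·tan 18.50° = 7.663 m.
Layer 3: sin θ = p·1987 = 0.5032 → θ = 30.21°; offset = 22.0·tan 30.21° = 12.810 m.
Summing the layer offsets gives 24.886 m.

24.9 m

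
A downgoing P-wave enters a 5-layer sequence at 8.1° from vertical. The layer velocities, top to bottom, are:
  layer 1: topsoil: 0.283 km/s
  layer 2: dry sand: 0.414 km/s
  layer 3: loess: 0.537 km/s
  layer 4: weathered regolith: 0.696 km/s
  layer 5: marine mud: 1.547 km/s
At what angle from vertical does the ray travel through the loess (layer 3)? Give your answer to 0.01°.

Ray parameter p = sin 8.1° / 0.283 = 4.9788e-01 s/km.
sin θ_3 = p·V_3 = 4.9788e-01 × 0.537 = 0.2674.
θ_3 = arcsin 0.2674 = 15.51°.

15.51°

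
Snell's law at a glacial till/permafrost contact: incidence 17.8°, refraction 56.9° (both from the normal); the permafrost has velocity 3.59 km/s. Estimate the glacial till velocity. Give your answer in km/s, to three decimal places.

1.310 km/s

Snell's law: sin 17.8°/V₁ = sin 56.9°/V₂.
V₁ = V₂·sin 17.8°/sin 56.9° = 3.59 × 0.3649 = 1.310 km/s.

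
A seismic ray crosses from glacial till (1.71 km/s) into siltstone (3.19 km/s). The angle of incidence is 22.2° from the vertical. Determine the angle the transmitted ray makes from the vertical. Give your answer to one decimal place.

sin θ₁/V₁ = sin θ₂/V₂ ⇒ sin θ₂ = 3.19·sin 22.2°/1.71 = 3.19·0.3778/1.71 = 0.7049.
θ₂ = arcsin 0.7049 = 44.82° from the normal.

44.8°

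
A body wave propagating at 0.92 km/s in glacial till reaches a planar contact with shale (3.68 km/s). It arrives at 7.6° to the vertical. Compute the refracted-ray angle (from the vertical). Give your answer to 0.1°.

sin θ₁/V₁ = sin θ₂/V₂ ⇒ sin θ₂ = 3.68·sin 7.6°/0.92 = 3.68·0.1323/0.92 = 0.5290.
θ₂ = arcsin 0.5290 = 31.94° from the normal.

31.9°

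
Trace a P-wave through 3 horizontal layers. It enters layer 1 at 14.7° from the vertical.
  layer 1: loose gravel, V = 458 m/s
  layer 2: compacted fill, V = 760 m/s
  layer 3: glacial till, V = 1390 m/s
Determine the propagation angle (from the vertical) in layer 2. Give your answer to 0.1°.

Ray parameter p = sin 14.7° / 458 = 5.5406e-04 s/m.
sin θ_2 = p·V_2 = 5.5406e-04 × 760 = 0.4211.
θ_2 = arcsin 0.4211 = 24.90°.

24.9°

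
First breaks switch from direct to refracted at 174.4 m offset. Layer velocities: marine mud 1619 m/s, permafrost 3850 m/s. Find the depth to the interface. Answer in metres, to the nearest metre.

56 m

h = (x_cross/2)·√((V₂−V₁)/(V₂+V₁)).
(V₂−V₁)/(V₂+V₁) = (3850−1619)/(3850+1619) = 0.4079; √ = 0.6387.
h = (174.4/2)·0.6387 = 55.69 m.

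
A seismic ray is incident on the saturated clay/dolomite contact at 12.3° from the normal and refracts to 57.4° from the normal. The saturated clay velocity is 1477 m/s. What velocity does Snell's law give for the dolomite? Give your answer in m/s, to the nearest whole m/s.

Snell's law: sin 12.3°/V₁ = sin 57.4°/V₂.
V₂ = V₁·sin 57.4°/sin 12.3° = 1477 × 3.9546 = 5840.96 m/s.

5841 m/s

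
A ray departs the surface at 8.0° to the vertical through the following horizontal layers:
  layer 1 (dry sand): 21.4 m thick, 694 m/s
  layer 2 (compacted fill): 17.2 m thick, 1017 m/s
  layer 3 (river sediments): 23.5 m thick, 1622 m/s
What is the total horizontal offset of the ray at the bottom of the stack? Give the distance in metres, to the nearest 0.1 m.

Apply Snell's law at each interface; in layer i the horizontal offset is hᵢ·tan θᵢ.
Layer 1: θ = 8.00°; offset = 21.4·tan 8.00° = 3.008 m.
Layer 2: sin θ = 1017·sin 8.0°/694 = 0.2039, θ = 11.77°; offset = 17.2·tan 11.77° = 3.583 m.
Layer 3: sin θ = 1622·sin 8.0°/694 = 0.3253, θ = 18.98°; offset = 23.5·tan 18.98° = 8.083 m.
Total horizontal offset = 14.674 m.

14.7 m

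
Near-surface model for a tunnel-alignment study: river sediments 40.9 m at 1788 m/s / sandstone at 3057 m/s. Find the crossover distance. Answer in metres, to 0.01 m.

x_cross = 2h·√((V₂+V₁)/(V₂−V₁)).
(V₂+V₁)/(V₂−V₁) = (3057+1788)/(3057−1788) = 3.8180; √ = 1.9540.
x_cross = 2·40.9·1.9540 = 159.83 m.

159.83 m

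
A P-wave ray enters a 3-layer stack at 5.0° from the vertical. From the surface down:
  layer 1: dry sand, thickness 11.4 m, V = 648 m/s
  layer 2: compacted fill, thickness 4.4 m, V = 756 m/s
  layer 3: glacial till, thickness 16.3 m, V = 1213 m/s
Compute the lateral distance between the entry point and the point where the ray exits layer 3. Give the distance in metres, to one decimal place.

Apply Snell's law at each interface; in layer i the horizontal offset is hᵢ·tan θᵢ.
Layer 1: θ = 5.00°; offset = 11.4·tan 5.00° = 0.997 m.
Layer 2: sin θ = 756·sin 5.0°/648 = 0.1017, θ = 5.84°; offset = 4.4·tan 5.84° = 0.450 m.
Layer 3: sin θ = 1213·sin 5.0°/648 = 0.1631, θ = 9.39°; offset = 16.3·tan 9.39° = 2.695 m.
Summing the layer offsets gives 4.143 m.

4.1 m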